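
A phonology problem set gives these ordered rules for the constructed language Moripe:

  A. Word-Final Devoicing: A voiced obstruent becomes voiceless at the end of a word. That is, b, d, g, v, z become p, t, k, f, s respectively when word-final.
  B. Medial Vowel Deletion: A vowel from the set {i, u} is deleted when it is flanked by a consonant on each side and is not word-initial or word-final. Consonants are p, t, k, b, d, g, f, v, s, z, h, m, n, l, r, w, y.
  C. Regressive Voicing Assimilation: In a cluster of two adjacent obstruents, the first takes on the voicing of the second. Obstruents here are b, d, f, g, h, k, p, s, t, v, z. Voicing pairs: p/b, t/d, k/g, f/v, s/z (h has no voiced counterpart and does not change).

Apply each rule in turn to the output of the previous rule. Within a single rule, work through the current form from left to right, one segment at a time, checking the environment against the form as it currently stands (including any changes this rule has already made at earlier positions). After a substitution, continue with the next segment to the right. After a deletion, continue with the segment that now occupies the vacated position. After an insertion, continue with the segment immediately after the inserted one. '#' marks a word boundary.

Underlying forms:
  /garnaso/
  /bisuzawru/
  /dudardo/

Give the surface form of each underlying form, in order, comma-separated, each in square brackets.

/garnaso/:
  A Word-Final Devoicing: no change — [garnaso]
  B Medial Vowel Deletion: no change — [garnaso]
  C Regressive Voicing Assimilation: no change — [garnaso]
/bisuzawru/:
  A Word-Final Devoicing: no change — [bisuzawru]
  B Medial Vowel Deletion: [bisuzawru] → [bszawru]
  C Regressive Voicing Assimilation: [bszawru] → [pzzawru]
/dudardo/:
  A Word-Final Devoicing: no change — [dudardo]
  B Medial Vowel Deletion: [dudardo] → [ddardo]
  C Regressive Voicing Assimilation: no change — [ddardo]

[garnaso], [pzzawru], [ddardo]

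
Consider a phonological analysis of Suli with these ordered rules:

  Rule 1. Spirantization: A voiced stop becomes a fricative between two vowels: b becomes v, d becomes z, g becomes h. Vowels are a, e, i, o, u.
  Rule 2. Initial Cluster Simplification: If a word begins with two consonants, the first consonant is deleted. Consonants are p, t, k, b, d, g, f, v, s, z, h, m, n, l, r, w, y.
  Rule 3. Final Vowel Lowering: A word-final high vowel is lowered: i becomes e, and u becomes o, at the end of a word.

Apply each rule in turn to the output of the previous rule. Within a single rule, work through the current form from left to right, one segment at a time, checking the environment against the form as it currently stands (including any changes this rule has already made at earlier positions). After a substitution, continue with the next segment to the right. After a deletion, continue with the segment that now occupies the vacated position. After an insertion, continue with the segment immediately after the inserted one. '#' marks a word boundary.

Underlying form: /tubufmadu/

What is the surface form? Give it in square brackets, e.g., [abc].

[tuvufmazo]

Rule 1 Spirantization: [tubufmadu] → [tuvufmazu]
Rule 2 Initial Cluster Simplification: no change — [tuvufmazu]
Rule 3 Final Vowel Lowering: [tuvufmazu] → [tuvufmazo]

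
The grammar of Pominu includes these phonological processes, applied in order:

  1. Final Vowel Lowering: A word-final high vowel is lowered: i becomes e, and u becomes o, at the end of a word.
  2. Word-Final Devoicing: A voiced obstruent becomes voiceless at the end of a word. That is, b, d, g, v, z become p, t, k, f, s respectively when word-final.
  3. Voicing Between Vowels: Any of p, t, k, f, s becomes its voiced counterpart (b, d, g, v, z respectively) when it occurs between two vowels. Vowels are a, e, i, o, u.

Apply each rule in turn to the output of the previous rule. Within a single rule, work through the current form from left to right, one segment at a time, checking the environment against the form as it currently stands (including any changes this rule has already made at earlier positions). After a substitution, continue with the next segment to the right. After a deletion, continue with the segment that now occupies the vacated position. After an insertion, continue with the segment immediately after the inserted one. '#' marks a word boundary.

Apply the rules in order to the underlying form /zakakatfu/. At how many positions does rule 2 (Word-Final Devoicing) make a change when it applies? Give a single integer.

1 Final Vowel Lowering: [zakakatfu] → [zakakatfo]
2 Word-Final Devoicing: no change — [zakakatfo]
3 Voicing Between Vowels: [zakakatfo] → [zagagatfo]
Rule 2 changed 0 position(s).

0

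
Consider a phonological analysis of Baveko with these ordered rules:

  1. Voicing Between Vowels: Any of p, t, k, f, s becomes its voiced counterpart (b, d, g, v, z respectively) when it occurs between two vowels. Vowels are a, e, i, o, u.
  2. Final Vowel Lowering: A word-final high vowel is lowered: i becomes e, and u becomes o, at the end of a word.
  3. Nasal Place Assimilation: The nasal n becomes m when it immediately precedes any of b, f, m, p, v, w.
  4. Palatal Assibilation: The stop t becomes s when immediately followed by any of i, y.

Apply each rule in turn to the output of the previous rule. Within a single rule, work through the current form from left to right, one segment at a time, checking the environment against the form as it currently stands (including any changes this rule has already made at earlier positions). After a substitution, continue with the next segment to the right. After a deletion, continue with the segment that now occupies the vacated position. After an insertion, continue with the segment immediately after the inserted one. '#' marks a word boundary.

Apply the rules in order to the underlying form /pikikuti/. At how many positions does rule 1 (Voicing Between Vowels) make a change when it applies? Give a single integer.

1 Voicing Between Vowels: [pikikuti] → [pigigudi]
2 Final Vowel Lowering: [pigigudi] → [pigigude]
3 Nasal Place Assimilation: no change — [pigigude]
4 Palatal Assibilation: no change — [pigigude]
Rule 1 changed 3 position(s).

3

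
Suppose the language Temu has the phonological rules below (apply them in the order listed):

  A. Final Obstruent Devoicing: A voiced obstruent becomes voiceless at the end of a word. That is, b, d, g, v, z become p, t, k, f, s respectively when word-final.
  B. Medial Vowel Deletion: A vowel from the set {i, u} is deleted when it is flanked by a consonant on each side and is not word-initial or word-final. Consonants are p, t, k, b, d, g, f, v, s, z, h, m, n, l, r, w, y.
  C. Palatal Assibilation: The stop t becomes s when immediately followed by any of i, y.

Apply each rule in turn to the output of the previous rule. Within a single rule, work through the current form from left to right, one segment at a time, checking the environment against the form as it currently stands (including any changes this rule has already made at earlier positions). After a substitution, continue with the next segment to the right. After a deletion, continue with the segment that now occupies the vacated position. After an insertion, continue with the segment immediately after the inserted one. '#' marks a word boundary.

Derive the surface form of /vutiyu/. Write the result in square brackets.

[vsyu]

A Final Obstruent Devoicing: no change — [vutiyu]
B Medial Vowel Deletion: [vutiyu] → [vtyu]
C Palatal Assibilation: [vtyu] → [vsyu]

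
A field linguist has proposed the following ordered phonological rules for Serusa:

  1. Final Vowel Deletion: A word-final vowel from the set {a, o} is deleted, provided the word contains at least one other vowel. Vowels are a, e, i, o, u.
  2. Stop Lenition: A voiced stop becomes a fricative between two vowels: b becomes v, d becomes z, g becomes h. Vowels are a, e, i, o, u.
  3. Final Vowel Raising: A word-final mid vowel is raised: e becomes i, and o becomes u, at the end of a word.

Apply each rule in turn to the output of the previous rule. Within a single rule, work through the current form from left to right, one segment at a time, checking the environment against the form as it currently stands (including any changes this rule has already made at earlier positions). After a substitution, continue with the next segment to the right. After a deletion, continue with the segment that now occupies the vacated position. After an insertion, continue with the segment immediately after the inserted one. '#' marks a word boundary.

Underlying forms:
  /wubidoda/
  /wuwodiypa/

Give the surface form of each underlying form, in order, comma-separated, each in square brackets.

/wubidoda/:
  1 Final Vowel Deletion: [wubidoda] → [wubidod]
  2 Stop Lenition: [wubidod] → [wuvizod]
  3 Final Vowel Raising: no change — [wuvizod]
/wuwodiypa/:
  1 Final Vowel Deletion: [wuwodiypa] → [wuwodiyp]
  2 Stop Lenition: [wuwodiyp] → [wuwoziyp]
  3 Final Vowel Raising: no change — [wuwoziyp]

[wuvizod], [wuwoziyp]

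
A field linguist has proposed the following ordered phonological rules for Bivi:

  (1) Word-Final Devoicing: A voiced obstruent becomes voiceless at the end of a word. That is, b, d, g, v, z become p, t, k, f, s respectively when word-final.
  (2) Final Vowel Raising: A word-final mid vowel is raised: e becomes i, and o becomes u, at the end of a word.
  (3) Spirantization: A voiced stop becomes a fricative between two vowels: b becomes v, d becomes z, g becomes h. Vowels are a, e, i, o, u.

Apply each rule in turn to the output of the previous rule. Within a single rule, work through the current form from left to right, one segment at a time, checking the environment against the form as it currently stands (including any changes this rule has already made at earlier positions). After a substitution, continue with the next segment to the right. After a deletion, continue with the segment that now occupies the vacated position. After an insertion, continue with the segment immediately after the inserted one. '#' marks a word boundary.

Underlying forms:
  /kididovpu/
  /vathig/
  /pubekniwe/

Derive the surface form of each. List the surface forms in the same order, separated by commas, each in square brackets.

/kididovpu/:
  (1) Word-Final Devoicing: no change — [kididovpu]
  (2) Final Vowel Raising: no change — [kididovpu]
  (3) Spirantization: [kididovpu] → [kizizovpu]
/vathig/:
  (1) Word-Final Devoicing: [vathig] → [vathik]
  (2) Final Vowel Raising: no change — [vathik]
  (3) Spirantization: no change — [vathik]
/pubekniwe/:
  (1) Word-Final Devoicing: no change — [pubekniwe]
  (2) Final Vowel Raising: [pubekniwe] → [pubekniwi]
  (3) Spirantization: [pubekniwi] → [puvekniwi]

[kizizovpu], [vathik], [puvekniwi]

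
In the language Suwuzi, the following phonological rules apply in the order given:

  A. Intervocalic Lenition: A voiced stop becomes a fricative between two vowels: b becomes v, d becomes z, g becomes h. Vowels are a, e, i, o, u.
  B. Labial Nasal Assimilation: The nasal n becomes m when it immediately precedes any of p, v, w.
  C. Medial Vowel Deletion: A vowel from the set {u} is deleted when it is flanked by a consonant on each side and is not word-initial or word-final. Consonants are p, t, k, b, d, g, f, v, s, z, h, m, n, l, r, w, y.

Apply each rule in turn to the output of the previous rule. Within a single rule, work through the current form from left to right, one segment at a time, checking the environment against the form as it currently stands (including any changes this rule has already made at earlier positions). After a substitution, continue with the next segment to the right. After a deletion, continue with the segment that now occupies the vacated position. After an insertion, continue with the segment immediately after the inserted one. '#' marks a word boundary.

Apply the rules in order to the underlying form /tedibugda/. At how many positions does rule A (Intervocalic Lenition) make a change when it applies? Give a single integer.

A Intervocalic Lenition: [tedibugda] → [tezivugda]
B Labial Nasal Assimilation: no change — [tezivugda]
C Medial Vowel Deletion: [tezivugda] → [tezivgda]
Rule A changed 2 position(s).

2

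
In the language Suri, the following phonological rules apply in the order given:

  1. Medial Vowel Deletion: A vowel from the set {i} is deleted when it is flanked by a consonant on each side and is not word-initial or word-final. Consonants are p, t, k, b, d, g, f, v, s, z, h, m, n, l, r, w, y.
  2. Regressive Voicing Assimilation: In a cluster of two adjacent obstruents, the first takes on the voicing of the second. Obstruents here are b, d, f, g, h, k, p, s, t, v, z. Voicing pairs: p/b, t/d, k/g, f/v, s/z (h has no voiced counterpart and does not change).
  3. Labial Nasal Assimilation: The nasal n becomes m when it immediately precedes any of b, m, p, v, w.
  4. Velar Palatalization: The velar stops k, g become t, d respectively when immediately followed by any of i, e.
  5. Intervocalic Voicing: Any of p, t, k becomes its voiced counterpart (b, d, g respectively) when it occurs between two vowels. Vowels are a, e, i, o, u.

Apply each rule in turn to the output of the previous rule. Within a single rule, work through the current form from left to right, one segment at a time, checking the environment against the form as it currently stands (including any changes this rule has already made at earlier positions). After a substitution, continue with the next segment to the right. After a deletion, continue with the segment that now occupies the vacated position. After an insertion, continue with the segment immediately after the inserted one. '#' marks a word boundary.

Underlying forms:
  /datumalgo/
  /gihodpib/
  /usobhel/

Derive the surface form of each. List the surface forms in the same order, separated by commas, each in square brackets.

/datumalgo/:
  1 Medial Vowel Deletion: no change — [datumalgo]
  2 Regressive Voicing Assimilation: no change — [datumalgo]
  3 Labial Nasal Assimilation: no change — [datumalgo]
  4 Velar Palatalization: no change — [datumalgo]
  5 Intervocalic Voicing: [datumalgo] → [dadumalgo]
/gihodpib/:
  1 Medial Vowel Deletion: [gihodpib] → [ghodpb]
  2 Regressive Voicing Assimilation: [ghodpb] → [khotbb]
  3 Labial Nasal Assimilation: no change — [khotbb]
  4 Velar Palatalization: no change — [khotbb]
  5 Intervocalic Voicing: no change — [khotbb]
/usobhel/:
  1 Medial Vowel Deletion: no change — [usobhel]
  2 Regressive Voicing Assimilation: [usobhel] → [usophel]
  3 Labial Nasal Assimilation: no change — [usophel]
  4 Velar Palatalization: no change — [usophel]
  5 Intervocalic Voicing: no change — [usophel]

[dadumalgo], [khotbb], [usophel]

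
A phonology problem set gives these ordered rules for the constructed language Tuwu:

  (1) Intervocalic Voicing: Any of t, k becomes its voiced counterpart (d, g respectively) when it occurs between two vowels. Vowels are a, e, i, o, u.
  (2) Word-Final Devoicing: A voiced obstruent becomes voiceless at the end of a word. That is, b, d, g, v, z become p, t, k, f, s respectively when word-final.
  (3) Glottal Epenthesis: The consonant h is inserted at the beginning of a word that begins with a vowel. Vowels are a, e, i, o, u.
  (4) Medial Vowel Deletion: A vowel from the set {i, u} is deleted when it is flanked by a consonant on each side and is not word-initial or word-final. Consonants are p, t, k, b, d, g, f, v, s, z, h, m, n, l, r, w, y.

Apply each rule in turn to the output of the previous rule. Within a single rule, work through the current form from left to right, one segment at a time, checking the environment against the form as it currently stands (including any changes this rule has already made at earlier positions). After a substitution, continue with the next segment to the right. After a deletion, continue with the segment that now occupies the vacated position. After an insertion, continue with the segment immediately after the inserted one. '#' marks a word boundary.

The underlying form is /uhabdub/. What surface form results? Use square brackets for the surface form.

[hhabdp]

(1) Intervocalic Voicing: no change — [uhabdub]
(2) Word-Final Devoicing: [uhabdub] → [uhabdup]
(3) Glottal Epenthesis: [uhabdup] → [huhabdup]
(4) Medial Vowel Deletion: [huhabdup] → [hhabdp]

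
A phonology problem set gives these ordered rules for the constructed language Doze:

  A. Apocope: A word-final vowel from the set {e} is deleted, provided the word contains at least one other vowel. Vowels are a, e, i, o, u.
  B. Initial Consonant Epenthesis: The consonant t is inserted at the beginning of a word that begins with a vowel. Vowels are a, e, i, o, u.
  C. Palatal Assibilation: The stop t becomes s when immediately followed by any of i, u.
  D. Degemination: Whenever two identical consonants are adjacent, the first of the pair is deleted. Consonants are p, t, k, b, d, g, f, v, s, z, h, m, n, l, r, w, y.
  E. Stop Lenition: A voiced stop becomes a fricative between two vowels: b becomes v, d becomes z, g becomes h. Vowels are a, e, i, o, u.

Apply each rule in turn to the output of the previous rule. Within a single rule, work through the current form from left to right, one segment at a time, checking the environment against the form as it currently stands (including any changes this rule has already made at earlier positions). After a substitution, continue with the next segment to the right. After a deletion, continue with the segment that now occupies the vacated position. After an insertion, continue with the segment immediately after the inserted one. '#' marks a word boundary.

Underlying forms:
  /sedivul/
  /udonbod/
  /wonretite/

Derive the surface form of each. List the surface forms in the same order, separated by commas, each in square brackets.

[sezivul], [suzonbod], [wonresit]

/sedivul/:
  A Apocope: no change — [sedivul]
  B Initial Consonant Epenthesis: no change — [sedivul]
  C Palatal Assibilation: no change — [sedivul]
  D Degemination: no change — [sedivul]
  E Stop Lenition: [sedivul] → [sezivul]
/udonbod/:
  A Apocope: no change — [udonbod]
  B Initial Consonant Epenthesis: [udonbod] → [tudonbod]
  C Palatal Assibilation: [tudonbod] → [sudonbod]
  D Degemination: no change — [sudonbod]
  E Stop Lenition: [sudonbod] → [suzonbod]
/wonretite/:
  A Apocope: [wonretite] → [wonretit]
  B Initial Consonant Epenthesis: no change — [wonretit]
  C Palatal Assibilation: [wonretit] → [wonresit]
  D Degemination: no change — [wonresit]
  E Stop Lenition: no change — [wonresit]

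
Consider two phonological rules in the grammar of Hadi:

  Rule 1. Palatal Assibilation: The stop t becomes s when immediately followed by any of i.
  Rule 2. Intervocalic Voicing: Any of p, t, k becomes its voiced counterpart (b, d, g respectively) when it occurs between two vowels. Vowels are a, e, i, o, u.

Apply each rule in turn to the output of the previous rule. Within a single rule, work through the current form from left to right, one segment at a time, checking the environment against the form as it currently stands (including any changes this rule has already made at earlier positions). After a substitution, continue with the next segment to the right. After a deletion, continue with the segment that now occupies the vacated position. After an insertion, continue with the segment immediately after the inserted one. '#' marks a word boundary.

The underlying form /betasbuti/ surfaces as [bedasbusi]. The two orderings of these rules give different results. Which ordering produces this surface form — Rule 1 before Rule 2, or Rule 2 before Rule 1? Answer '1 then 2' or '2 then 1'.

Order 1 then 2:
  1 Palatal Assibilation: [betasbuti] → [betasbusi]
  2 Intervocalic Voicing: [betasbusi] → [bedasbusi]
  result: [bedasbusi]
Order 2 then 1:
  2 Intervocalic Voicing: [betasbuti] → [bedasbudi]
  1 Palatal Assibilation: no change — [bedasbudi]
  result: [bedasbudi]

1 then 2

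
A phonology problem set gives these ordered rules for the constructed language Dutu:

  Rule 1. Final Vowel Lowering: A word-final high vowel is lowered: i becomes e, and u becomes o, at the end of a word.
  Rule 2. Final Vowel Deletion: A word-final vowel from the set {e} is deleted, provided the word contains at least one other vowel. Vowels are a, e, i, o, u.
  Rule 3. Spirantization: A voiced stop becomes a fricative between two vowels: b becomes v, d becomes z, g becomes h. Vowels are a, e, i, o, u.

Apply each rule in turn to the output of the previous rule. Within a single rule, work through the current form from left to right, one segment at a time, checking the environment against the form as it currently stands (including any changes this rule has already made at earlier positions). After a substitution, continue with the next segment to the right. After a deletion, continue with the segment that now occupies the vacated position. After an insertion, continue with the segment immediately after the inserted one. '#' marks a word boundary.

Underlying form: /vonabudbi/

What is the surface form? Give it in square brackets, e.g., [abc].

[vonavudb]

Rule 1 Final Vowel Lowering: [vonabudbi] → [vonabudbe]
Rule 2 Final Vowel Deletion: [vonabudbe] → [vonabudb]
Rule 3 Spirantization: [vonabudb] → [vonavudb]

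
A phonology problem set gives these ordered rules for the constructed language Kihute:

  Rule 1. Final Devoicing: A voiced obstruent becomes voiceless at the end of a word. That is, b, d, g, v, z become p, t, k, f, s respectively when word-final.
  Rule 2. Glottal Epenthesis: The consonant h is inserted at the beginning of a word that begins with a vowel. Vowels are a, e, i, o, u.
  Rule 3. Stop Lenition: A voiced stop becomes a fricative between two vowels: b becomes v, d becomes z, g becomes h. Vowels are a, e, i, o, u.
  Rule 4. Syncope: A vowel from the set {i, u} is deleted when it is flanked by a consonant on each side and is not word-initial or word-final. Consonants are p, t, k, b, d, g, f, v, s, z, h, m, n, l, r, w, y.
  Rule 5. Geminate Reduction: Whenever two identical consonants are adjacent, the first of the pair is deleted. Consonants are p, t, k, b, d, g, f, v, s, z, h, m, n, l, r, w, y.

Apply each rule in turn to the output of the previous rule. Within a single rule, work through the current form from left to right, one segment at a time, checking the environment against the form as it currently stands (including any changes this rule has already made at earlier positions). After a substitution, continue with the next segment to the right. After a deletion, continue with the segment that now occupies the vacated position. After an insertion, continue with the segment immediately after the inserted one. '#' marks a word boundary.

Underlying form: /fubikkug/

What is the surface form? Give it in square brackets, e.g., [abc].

[fvk]

Rule 1 Final Devoicing: [fubikkug] → [fubikkuk]
Rule 2 Glottal Epenthesis: no change — [fubikkuk]
Rule 3 Stop Lenition: [fubikkuk] → [fuvikkuk]
Rule 4 Syncope: [fuvikkuk] → [fvkkk]
Rule 5 Geminate Reduction: [fvkkk] → [fvk]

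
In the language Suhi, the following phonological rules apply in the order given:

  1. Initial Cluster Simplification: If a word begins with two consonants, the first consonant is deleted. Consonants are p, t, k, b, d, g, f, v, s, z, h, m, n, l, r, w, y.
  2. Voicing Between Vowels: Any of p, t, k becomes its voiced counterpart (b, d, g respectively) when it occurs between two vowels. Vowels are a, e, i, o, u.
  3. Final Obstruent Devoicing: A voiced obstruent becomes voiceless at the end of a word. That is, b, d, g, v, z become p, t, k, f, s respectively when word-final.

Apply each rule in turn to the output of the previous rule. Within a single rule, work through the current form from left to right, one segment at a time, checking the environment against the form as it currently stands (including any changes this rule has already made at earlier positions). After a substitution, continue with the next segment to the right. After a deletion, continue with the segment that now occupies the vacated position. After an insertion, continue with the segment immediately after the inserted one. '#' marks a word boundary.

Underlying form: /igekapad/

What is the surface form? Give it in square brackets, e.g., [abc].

[igegabat]

1 Initial Cluster Simplification: no change — [igekapad]
2 Voicing Between Vowels: [igekapad] → [igegabad]
3 Final Obstruent Devoicing: [igegabad] → [igegabat]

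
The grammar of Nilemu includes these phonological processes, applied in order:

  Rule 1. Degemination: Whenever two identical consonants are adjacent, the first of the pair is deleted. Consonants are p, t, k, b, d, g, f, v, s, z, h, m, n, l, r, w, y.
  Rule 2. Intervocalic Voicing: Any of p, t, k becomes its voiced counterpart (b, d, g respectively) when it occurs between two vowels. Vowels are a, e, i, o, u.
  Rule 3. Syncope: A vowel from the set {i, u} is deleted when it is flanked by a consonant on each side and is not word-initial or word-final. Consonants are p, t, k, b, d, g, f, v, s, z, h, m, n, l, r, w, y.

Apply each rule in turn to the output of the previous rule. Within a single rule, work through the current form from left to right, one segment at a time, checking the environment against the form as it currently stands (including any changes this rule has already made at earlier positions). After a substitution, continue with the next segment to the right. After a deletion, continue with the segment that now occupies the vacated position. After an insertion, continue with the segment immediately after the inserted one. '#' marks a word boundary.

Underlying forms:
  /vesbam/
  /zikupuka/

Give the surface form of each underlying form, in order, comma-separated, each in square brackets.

/vesbam/:
  Rule 1 Degemination: no change — [vesbam]
  Rule 2 Intervocalic Voicing: no change — [vesbam]
  Rule 3 Syncope: no change — [vesbam]
/zikupuka/:
  Rule 1 Degemination: no change — [zikupuka]
  Rule 2 Intervocalic Voicing: [zikupuka] → [zigubuga]
  Rule 3 Syncope: [zigubuga] → [zgbga]

[vesbam], [zgbga]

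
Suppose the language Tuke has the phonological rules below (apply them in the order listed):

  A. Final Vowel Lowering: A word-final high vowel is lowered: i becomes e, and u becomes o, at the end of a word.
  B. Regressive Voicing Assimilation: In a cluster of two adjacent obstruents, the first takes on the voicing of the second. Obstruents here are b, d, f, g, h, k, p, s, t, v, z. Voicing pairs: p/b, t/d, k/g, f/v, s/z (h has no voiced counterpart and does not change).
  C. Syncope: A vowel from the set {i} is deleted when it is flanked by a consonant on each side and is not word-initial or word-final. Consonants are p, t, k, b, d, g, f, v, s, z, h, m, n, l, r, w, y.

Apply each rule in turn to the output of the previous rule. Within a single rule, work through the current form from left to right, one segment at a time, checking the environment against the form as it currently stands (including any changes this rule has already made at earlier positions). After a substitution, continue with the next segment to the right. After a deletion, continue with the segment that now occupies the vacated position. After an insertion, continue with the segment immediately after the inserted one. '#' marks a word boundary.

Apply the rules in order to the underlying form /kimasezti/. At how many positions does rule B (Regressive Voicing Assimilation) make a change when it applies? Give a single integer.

1

A Final Vowel Lowering: [kimasezti] → [kimasezte]
B Regressive Voicing Assimilation: [kimasezte] → [kimaseste]
C Syncope: [kimaseste] → [kmaseste]
Rule B changed 1 position(s).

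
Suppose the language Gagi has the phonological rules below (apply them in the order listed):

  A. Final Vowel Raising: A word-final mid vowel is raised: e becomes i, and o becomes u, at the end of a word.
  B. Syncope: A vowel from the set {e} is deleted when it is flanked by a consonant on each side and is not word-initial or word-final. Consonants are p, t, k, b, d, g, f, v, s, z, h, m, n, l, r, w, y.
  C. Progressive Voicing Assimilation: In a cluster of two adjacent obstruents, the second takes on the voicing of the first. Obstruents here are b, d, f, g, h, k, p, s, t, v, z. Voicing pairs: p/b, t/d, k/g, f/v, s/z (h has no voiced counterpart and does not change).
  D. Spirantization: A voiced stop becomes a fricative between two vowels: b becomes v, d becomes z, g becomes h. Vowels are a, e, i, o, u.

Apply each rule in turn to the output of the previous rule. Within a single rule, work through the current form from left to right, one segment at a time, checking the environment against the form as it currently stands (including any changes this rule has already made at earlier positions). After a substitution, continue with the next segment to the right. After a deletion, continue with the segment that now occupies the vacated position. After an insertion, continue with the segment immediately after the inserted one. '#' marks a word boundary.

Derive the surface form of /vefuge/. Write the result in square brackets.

[vvuhi]

A Final Vowel Raising: [vefuge] → [vefugi]
B Syncope: [vefugi] → [vfugi]
C Progressive Voicing Assimilation: [vfugi] → [vvugi]
D Spirantization: [vvugi] → [vvuhi]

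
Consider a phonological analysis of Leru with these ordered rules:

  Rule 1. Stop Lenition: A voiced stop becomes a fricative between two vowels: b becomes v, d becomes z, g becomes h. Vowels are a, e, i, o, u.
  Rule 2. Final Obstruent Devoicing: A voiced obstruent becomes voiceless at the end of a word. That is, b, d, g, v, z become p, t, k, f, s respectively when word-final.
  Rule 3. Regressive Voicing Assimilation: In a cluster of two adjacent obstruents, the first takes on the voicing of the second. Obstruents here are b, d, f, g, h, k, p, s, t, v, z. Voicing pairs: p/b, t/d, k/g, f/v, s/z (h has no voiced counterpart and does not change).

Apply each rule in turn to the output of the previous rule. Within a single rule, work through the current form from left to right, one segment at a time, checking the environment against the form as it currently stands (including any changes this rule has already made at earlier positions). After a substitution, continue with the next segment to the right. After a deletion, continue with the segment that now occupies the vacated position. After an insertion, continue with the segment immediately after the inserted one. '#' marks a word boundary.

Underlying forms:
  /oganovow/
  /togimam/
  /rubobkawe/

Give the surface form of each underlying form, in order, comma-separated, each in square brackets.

/oganovow/:
  Rule 1 Stop Lenition: [oganovow] → [ohanovow]
  Rule 2 Final Obstruent Devoicing: no change — [ohanovow]
  Rule 3 Regressive Voicing Assimilation: no change — [ohanovow]
/togimam/:
  Rule 1 Stop Lenition: [togimam] → [tohimam]
  Rule 2 Final Obstruent Devoicing: no change — [tohimam]
  Rule 3 Regressive Voicing Assimilation: no change — [tohimam]
/rubobkawe/:
  Rule 1 Stop Lenition: [rubobkawe] → [ruvobkawe]
  Rule 2 Final Obstruent Devoicing: no change — [ruvobkawe]
  Rule 3 Regressive Voicing Assimilation: [ruvobkawe] → [ruvopkawe]

[ohanovow], [tohimam], [ruvopkawe]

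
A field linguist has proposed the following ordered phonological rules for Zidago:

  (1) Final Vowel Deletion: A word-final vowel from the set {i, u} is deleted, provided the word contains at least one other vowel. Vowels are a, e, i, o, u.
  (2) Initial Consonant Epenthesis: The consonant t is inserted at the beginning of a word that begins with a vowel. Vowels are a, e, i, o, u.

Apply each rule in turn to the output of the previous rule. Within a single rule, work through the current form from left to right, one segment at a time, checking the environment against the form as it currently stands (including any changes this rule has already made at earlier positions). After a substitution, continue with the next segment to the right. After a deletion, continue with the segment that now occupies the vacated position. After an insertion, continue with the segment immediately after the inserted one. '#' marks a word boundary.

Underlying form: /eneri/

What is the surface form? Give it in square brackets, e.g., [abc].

[tener]

(1) Final Vowel Deletion: [eneri] → [ener]
(2) Initial Consonant Epenthesis: [ener] → [tener]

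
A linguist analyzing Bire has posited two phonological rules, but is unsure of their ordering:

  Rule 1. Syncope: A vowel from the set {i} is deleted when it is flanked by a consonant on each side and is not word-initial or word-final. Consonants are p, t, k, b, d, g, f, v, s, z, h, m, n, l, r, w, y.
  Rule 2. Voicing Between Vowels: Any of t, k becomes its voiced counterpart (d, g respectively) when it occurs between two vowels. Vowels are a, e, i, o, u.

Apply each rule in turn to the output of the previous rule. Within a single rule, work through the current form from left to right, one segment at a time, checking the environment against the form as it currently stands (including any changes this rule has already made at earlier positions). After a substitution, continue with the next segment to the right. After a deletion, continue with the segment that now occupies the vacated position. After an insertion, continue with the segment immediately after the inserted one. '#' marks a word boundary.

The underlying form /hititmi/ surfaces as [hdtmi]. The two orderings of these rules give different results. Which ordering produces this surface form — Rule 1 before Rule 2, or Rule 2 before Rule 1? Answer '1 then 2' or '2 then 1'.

2 then 1

Order 1 then 2:
  1 Syncope: [hititmi] → [httmi]
  2 Voicing Between Vowels: no change — [httmi]
  result: [httmi]
Order 2 then 1:
  2 Voicing Between Vowels: [hititmi] → [hiditmi]
  1 Syncope: [hiditmi] → [hdtmi]
  result: [hdtmi]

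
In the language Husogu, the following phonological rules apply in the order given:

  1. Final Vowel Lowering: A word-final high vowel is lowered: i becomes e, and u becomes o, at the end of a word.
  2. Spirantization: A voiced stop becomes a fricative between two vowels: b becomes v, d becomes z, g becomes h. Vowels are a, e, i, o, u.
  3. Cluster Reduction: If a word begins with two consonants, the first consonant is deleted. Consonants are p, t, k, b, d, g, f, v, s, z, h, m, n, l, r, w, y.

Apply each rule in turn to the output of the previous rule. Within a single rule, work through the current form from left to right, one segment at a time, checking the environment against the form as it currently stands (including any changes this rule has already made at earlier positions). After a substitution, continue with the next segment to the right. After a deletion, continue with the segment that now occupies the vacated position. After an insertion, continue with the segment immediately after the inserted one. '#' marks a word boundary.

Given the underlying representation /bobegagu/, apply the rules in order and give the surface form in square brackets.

1 Final Vowel Lowering: [bobegagu] → [bobegago]
2 Spirantization: [bobegago] → [bovehaho]
3 Cluster Reduction: no change — [bovehaho]

[bovehaho]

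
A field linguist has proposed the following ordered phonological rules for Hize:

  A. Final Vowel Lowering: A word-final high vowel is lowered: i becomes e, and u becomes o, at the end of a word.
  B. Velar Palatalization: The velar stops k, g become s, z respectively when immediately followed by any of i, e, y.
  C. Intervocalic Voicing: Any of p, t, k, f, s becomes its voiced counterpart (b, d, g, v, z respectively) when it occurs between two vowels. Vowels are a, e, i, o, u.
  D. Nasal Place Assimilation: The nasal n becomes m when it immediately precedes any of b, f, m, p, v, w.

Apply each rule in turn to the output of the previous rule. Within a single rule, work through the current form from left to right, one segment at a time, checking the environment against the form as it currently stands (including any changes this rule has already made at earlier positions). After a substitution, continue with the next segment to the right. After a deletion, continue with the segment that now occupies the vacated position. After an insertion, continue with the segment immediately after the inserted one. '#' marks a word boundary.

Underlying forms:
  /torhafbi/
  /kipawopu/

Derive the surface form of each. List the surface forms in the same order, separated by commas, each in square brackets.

/torhafbi/:
  A Final Vowel Lowering: [torhafbi] → [torhafbe]
  B Velar Palatalization: no change — [torhafbe]
  C Intervocalic Voicing: no change — [torhafbe]
  D Nasal Place Assimilation: no change — [torhafbe]
/kipawopu/:
  A Final Vowel Lowering: [kipawopu] → [kipawopo]
  B Velar Palatalization: [kipawopo] → [sipawopo]
  C Intervocalic Voicing: [sipawopo] → [sibawobo]
  D Nasal Place Assimilation: no change — [sibawobo]

[torhafbe], [sibawobo]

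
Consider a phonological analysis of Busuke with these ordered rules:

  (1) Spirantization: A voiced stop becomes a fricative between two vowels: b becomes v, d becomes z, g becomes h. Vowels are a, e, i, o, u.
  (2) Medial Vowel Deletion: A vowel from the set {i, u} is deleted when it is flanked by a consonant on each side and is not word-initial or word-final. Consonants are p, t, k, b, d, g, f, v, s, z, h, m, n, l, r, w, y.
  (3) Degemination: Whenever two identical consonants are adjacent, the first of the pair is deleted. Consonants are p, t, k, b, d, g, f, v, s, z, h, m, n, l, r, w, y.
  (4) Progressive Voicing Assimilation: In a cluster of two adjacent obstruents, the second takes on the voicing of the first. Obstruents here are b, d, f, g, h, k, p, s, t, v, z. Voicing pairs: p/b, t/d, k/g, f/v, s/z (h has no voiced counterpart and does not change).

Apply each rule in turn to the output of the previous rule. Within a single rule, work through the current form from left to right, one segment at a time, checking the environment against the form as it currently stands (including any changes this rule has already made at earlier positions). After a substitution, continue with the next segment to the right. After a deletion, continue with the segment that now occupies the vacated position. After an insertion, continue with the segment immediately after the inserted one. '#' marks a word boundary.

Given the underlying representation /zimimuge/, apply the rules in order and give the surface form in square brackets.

[zmhe]

(1) Spirantization: [zimimuge] → [zimimuhe]
(2) Medial Vowel Deletion: [zimimuhe] → [zmmhe]
(3) Degemination: [zmmhe] → [zmhe]
(4) Progressive Voicing Assimilation: no change — [zmhe]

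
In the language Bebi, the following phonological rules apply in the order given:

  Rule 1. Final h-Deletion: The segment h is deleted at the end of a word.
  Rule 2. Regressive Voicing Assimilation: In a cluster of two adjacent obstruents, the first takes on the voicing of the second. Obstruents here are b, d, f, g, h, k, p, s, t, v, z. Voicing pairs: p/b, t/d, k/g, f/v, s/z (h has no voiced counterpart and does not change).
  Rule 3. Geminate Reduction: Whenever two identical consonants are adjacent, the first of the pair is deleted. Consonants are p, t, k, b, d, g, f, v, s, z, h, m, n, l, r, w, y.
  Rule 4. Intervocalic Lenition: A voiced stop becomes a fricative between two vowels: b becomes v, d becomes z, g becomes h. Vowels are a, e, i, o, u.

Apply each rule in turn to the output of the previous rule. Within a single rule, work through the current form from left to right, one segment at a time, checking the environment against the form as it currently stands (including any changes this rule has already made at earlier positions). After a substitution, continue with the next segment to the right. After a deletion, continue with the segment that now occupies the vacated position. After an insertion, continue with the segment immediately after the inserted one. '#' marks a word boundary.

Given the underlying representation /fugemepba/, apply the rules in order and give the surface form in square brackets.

Rule 1 Final h-Deletion: no change — [fugemepba]
Rule 2 Regressive Voicing Assimilation: [fugemepba] → [fugemebba]
Rule 3 Geminate Reduction: [fugemebba] → [fugemeba]
Rule 4 Intervocalic Lenition: [fugemeba] → [fuhemeva]

[fuhemeva]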